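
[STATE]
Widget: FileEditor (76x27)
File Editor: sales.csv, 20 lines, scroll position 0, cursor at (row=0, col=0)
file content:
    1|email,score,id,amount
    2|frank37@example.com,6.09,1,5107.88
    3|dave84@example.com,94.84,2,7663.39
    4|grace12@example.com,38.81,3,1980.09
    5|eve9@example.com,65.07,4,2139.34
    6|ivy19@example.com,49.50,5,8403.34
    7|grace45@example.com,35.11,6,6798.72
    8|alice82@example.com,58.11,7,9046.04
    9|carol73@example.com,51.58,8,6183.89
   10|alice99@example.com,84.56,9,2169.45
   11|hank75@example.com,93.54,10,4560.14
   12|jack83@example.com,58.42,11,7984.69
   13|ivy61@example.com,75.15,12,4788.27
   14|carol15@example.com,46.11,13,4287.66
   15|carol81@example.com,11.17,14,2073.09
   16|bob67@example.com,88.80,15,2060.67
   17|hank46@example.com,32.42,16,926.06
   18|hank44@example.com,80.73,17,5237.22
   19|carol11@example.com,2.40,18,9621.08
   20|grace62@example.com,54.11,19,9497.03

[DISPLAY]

█mail,score,id,amount                                                      ▲
frank37@example.com,6.09,1,5107.88                                         █
dave84@example.com,94.84,2,7663.39                                         ░
grace12@example.com,38.81,3,1980.09                                        ░
eve9@example.com,65.07,4,2139.34                                           ░
ivy19@example.com,49.50,5,8403.34                                          ░
grace45@example.com,35.11,6,6798.72                                        ░
alice82@example.com,58.11,7,9046.04                                        ░
carol73@example.com,51.58,8,6183.89                                        ░
alice99@example.com,84.56,9,2169.45                                        ░
hank75@example.com,93.54,10,4560.14                                        ░
jack83@example.com,58.42,11,7984.69                                        ░
ivy61@example.com,75.15,12,4788.27                                         ░
carol15@example.com,46.11,13,4287.66                                       ░
carol81@example.com,11.17,14,2073.09                                       ░
bob67@example.com,88.80,15,2060.67                                         ░
hank46@example.com,32.42,16,926.06                                         ░
hank44@example.com,80.73,17,5237.22                                        ░
carol11@example.com,2.40,18,9621.08                                        ░
grace62@example.com,54.11,19,9497.03                                       ░
                                                                           ░
                                                                           ░
                                                                           ░
                                                                           ░
                                                                           ░
                                                                           ░
                                                                           ▼


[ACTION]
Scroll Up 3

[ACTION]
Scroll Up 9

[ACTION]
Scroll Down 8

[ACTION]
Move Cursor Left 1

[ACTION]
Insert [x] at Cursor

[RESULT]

x█mail,score,id,amount                                                     ▲
frank37@example.com,6.09,1,5107.88                                         █
dave84@example.com,94.84,2,7663.39                                         ░
grace12@example.com,38.81,3,1980.09                                        ░
eve9@example.com,65.07,4,2139.34                                           ░
ivy19@example.com,49.50,5,8403.34                                          ░
grace45@example.com,35.11,6,6798.72                                        ░
alice82@example.com,58.11,7,9046.04                                        ░
carol73@example.com,51.58,8,6183.89                                        ░
alice99@example.com,84.56,9,2169.45                                        ░
hank75@example.com,93.54,10,4560.14                                        ░
jack83@example.com,58.42,11,7984.69                                        ░
ivy61@example.com,75.15,12,4788.27                                         ░
carol15@example.com,46.11,13,4287.66                                       ░
carol81@example.com,11.17,14,2073.09                                       ░
bob67@example.com,88.80,15,2060.67                                         ░
hank46@example.com,32.42,16,926.06                                         ░
hank44@example.com,80.73,17,5237.22                                        ░
carol11@example.com,2.40,18,9621.08                                        ░
grace62@example.com,54.11,19,9497.03                                       ░
                                                                           ░
                                                                           ░
                                                                           ░
                                                                           ░
                                                                           ░
                                                                           ░
                                                                           ▼


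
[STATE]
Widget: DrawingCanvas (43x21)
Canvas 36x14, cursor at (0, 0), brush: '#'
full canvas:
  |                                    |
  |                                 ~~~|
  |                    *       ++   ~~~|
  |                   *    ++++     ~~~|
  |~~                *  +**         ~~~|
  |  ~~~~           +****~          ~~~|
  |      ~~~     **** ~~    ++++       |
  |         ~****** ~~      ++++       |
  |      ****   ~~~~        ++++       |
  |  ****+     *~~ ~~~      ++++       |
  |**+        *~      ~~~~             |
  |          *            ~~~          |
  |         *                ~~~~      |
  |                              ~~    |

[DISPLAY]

+                                          
                                 ~~~       
                    *       ++   ~~~       
                   *    ++++     ~~~       
~~                *  +**         ~~~       
  ~~~~           +****~          ~~~       
      ~~~     **** ~~    ++++              
         ~****** ~~      ++++              
      ****   ~~~~        ++++              
  ****+     *~~ ~~~      ++++              
**+        *~      ~~~~                    
          *            ~~~                 
         *                ~~~~             
                              ~~           
                                           
                                           
                                           
                                           
                                           
                                           
                                           


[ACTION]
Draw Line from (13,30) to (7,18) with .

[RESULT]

+                                          
                                 ~~~       
                    *       ++   ~~~       
                   *    ++++     ~~~       
~~                *  +**         ~~~       
  ~~~~           +****~          ~~~       
      ~~~     **** ~~    ++++              
         ~****** ~.      ++++              
      ****   ~~~~  ..    ++++              
  ****+     *~~ ~~~  ..  ++++              
**+        *~      ~~~~..                  
          *            ~~..                
         *                ~..~             
                             ..~           
                                           
                                           
                                           
                                           
                                           
                                           
                                           


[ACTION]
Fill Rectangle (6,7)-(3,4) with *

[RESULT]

+                                          
                                 ~~~       
                    *       ++   ~~~       
    ****           *    ++++     ~~~       
~~  ****          *  +**         ~~~       
  ~~****         +****~          ~~~       
    ****~     **** ~~    ++++              
         ~****** ~.      ++++              
      ****   ~~~~  ..    ++++              
  ****+     *~~ ~~~  ..  ++++              
**+        *~      ~~~~..                  
          *            ~~..                
         *                ~..~             
                             ..~           
                                           
                                           
                                           
                                           
                                           
                                           
                                           


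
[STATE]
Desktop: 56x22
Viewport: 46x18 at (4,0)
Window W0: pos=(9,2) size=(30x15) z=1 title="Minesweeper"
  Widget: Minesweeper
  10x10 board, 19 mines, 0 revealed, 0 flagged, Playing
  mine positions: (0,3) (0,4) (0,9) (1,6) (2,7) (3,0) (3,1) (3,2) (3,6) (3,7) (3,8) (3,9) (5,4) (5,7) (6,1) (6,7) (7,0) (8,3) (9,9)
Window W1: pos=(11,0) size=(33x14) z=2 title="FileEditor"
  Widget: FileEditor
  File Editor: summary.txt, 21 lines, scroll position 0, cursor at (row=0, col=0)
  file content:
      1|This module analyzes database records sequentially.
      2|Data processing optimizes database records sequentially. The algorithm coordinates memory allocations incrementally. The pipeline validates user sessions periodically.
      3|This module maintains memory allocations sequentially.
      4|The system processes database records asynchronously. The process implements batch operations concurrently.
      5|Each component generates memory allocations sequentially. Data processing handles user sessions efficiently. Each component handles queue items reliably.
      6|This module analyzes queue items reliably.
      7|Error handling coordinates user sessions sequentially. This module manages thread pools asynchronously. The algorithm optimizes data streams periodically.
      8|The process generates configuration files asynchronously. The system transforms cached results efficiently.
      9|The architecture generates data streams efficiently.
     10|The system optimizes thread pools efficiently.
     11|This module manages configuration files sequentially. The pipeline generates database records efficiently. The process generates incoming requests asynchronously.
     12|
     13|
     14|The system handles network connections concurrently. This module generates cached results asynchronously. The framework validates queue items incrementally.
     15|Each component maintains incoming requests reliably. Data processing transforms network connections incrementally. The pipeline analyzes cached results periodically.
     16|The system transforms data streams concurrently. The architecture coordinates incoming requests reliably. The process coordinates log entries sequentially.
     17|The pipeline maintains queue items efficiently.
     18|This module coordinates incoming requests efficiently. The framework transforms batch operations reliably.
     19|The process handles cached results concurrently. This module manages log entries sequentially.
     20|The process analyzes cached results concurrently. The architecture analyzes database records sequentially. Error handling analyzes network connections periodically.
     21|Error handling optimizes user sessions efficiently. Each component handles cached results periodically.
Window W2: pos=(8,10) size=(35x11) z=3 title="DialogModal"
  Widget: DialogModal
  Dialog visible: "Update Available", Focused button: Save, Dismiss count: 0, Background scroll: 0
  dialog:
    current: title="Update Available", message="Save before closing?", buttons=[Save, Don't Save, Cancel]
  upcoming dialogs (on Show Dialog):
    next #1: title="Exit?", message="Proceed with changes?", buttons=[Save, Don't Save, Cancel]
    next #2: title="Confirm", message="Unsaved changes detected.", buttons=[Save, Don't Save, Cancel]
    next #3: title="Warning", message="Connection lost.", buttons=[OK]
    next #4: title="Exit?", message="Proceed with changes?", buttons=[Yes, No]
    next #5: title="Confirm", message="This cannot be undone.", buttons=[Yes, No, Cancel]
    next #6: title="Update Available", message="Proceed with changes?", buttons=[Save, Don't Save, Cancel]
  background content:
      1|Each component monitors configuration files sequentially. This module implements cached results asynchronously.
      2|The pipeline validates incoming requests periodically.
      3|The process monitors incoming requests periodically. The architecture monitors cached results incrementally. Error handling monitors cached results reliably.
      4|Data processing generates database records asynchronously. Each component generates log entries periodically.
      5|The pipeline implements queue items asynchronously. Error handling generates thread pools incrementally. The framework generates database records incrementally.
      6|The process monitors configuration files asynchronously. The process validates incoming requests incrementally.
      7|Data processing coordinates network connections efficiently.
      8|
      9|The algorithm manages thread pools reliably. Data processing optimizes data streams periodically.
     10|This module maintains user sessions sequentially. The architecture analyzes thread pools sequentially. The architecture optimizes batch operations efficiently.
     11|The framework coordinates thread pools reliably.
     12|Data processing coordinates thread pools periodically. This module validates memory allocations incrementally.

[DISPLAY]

       ┏━━━━━━━━━━━━━━━━━━━━━━━━━━━━━━━┓      
       ┃ FileEditor                    ┃      
     ┏━┠───────────────────────────────┨      
     ┃ ┃█his module analyzes database ▲┃      
     ┠─┃Data processing optimizes data█┃      
     ┃■┃This module maintains memory a░┃      
     ┃■┃The system processes database ░┃      
     ┃■┃Each component generates memor░┃      
     ┃■┃This module analyzes queue ite░┃      
     ┃■┃Error handling coordinates use░┃      
    ┏━━━━━━━━━━━━━━━━━━━━━━━━━━━━━━━━━┓┃      
    ┃ DialogModal                     ┃┃      
    ┠─────────────────────────────────┨┃      
    ┃Each component monitors configura┃┛      
    ┃Th┌───────────────────────────┐ r┃       
    ┃Th│      Update Available     │eq┃       
    ┃Da│    Save before closing?   │as┃       
    ┃Th│[Save]  Don't Save   Cancel│te┃       


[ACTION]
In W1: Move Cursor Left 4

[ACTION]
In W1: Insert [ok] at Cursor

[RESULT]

       ┏━━━━━━━━━━━━━━━━━━━━━━━━━━━━━━━┓      
       ┃ FileEditor                    ┃      
     ┏━┠───────────────────────────────┨      
     ┃ ┃ok█his module analyzes databas▲┃      
     ┠─┃Data processing optimizes data█┃      
     ┃■┃This module maintains memory a░┃      
     ┃■┃The system processes database ░┃      
     ┃■┃Each component generates memor░┃      
     ┃■┃This module analyzes queue ite░┃      
     ┃■┃Error handling coordinates use░┃      
    ┏━━━━━━━━━━━━━━━━━━━━━━━━━━━━━━━━━┓┃      
    ┃ DialogModal                     ┃┃      
    ┠─────────────────────────────────┨┃      
    ┃Each component monitors configura┃┛      
    ┃Th┌───────────────────────────┐ r┃       
    ┃Th│      Update Available     │eq┃       
    ┃Da│    Save before closing?   │as┃       
    ┃Th│[Save]  Don't Save   Cancel│te┃       


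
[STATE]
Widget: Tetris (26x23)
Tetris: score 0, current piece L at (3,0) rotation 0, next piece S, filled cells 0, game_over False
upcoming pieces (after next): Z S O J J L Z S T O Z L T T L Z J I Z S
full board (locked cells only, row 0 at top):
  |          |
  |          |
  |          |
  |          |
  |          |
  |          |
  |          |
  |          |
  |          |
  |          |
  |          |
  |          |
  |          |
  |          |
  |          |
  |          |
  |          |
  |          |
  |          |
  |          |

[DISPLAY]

     ▒    │Next:          
   ▒▒▒    │ ░░            
          │░░             
          │               
          │               
          │               
          │Score:         
          │0              
          │               
          │               
          │               
          │               
          │               
          │               
          │               
          │               
          │               
          │               
          │               
          │               
          │               
          │               
          │               


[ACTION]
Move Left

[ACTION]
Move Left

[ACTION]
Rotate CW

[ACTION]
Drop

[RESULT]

          │Next:          
 ▒        │ ░░            
 ▒        │░░             
 ▒▒       │               
          │               
          │               
          │Score:         
          │0              
          │               
          │               
          │               
          │               
          │               
          │               
          │               
          │               
          │               
          │               
          │               
          │               
          │               
          │               
          │               


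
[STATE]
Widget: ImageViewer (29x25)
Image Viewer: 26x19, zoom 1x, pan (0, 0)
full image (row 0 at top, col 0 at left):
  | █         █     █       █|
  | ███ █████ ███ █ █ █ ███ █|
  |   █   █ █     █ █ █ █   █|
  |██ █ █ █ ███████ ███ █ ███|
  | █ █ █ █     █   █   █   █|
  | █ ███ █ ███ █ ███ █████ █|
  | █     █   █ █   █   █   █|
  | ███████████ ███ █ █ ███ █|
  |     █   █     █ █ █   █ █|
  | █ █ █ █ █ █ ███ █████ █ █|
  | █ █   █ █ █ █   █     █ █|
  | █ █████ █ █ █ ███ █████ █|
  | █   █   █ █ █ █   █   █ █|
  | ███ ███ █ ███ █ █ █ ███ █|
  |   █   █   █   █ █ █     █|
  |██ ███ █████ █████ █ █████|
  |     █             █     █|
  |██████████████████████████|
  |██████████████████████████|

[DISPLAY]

 █         █     █       █   
 ███ █████ ███ █ █ █ ███ █   
   █   █ █     █ █ █ █   █   
██ █ █ █ ███████ ███ █ ███   
 █ █ █ █     █   █   █   █   
 █ ███ █ ███ █ ███ █████ █   
 █     █   █ █   █   █   █   
 ███████████ ███ █ █ ███ █   
     █   █     █ █ █   █ █   
 █ █ █ █ █ █ ███ █████ █ █   
 █ █   █ █ █ █   █     █ █   
 █ █████ █ █ █ ███ █████ █   
 █   █   █ █ █ █   █   █ █   
 ███ ███ █ ███ █ █ █ ███ █   
   █   █   █   █ █ █     █   
██ ███ █████ █████ █ █████   
     █             █     █   
██████████████████████████   
██████████████████████████   
                             
                             
                             
                             
                             
                             


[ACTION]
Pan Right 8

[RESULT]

   █     █       █           
██ ███ █ █ █ ███ █           
 █     █ █ █ █   █           
 ███████ ███ █ ███           
     █   █   █   █           
 ███ █ ███ █████ █           
   █ █   █   █   █           
████ ███ █ █ ███ █           
 █     █ █ █   █ █           
 █ █ ███ █████ █ █           
 █ █ █   █     █ █           
 █ █ █ ███ █████ █           
 █ █ █ █   █   █ █           
 █ ███ █ █ █ ███ █           
   █   █ █ █     █           
████ █████ █ █████           
           █     █           
██████████████████           
██████████████████           
                             
                             
                             
                             
                             
                             


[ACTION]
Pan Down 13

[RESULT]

 █ ███ █ █ █ ███ █           
   █   █ █ █     █           
████ █████ █ █████           
           █     █           
██████████████████           
██████████████████           
                             
                             
                             
                             
                             
                             
                             
                             
                             
                             
                             
                             
                             
                             
                             
                             
                             
                             
                             


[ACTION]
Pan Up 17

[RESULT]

   █     █       █           
██ ███ █ █ █ ███ █           
 █     █ █ █ █   █           
 ███████ ███ █ ███           
     █   █   █   █           
 ███ █ ███ █████ █           
   █ █   █   █   █           
████ ███ █ █ ███ █           
 █     █ █ █   █ █           
 █ █ ███ █████ █ █           
 █ █ █   █     █ █           
 █ █ █ ███ █████ █           
 █ █ █ █   █   █ █           
 █ ███ █ █ █ ███ █           
   █   █ █ █     █           
████ █████ █ █████           
           █     █           
██████████████████           
██████████████████           
                             
                             
                             
                             
                             
                             


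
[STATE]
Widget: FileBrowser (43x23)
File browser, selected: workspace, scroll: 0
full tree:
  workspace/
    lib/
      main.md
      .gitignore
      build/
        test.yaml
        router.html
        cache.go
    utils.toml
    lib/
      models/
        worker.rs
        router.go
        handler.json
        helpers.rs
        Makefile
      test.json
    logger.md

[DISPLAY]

> [-] workspace/                           
    [+] lib/                               
    utils.toml                             
    [+] lib/                               
    logger.md                              
                                           
                                           
                                           
                                           
                                           
                                           
                                           
                                           
                                           
                                           
                                           
                                           
                                           
                                           
                                           
                                           
                                           
                                           


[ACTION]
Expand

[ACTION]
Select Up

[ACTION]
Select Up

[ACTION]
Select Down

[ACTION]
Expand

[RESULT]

  [-] workspace/                           
  > [-] lib/                               
      main.md                              
      .gitignore                           
      [+] build/                           
    utils.toml                             
    [-] lib/                               
      [+] models/                          
      test.json                            
    logger.md                              
                                           
                                           
                                           
                                           
                                           
                                           
                                           
                                           
                                           
                                           
                                           
                                           
                                           


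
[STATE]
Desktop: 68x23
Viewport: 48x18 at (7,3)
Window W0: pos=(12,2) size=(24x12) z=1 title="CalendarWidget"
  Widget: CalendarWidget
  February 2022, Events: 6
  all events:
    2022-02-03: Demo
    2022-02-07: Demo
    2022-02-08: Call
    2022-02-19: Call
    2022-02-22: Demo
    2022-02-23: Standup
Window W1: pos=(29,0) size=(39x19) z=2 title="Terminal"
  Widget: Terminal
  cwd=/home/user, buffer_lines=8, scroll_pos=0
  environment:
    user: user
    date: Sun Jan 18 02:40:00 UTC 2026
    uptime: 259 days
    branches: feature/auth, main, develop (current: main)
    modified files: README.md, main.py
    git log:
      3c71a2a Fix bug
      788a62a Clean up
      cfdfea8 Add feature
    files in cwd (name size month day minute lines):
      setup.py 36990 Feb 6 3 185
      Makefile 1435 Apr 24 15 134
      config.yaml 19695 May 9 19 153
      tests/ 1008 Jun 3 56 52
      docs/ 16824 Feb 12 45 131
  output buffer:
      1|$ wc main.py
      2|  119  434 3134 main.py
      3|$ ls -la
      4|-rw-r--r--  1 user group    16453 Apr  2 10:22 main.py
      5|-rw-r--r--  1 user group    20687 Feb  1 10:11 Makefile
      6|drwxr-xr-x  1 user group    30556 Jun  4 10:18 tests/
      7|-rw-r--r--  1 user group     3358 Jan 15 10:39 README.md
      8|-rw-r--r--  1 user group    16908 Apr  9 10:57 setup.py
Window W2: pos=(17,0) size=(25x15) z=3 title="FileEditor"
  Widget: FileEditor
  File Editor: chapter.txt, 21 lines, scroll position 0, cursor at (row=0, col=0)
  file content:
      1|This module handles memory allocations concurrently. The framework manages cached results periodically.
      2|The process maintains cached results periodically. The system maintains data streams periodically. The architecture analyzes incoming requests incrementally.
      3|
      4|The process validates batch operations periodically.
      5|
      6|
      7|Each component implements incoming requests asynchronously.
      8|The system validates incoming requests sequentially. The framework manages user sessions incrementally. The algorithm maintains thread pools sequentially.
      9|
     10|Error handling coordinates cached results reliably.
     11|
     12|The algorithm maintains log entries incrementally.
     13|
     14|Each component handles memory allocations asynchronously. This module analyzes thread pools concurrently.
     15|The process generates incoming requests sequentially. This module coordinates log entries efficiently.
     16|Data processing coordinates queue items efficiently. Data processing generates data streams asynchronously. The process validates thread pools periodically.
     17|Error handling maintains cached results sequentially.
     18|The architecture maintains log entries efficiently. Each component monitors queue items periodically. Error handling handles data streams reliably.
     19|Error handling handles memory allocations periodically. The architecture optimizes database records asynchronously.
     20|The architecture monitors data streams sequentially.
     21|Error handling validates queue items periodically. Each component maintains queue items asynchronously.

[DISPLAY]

     ┃ Cal┃█his module handles me▲┃             
     ┠────┃The process maintains █┃134 main.py  
     ┃    ┃                      ░┃             
     ┃Mo T┃The process validates ░┃1 user group 
     ┃    ┃                      ░┃1 user group 
     ┃ 7* ┃                      ░┃1 user group 
     ┃14 1┃Each component impleme░┃1 user group 
     ┃21 2┃The system validates i░┃1 user group 
     ┃28  ┃                      ░┃             
     ┃    ┃Error handling coordin░┃             
     ┗━━━━┃                      ▼┃             
          ┗━━━━━━━━━━━━━━━━━━━━━━━┛             
                      ┃                         
                      ┃                         
                      ┃                         
                      ┗━━━━━━━━━━━━━━━━━━━━━━━━━
                                                
                                                


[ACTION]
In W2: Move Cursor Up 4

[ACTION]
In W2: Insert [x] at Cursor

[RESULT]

     ┃ Cal┃x█his module handles m▲┃             
     ┠────┃The process maintains █┃134 main.py  
     ┃    ┃                      ░┃             
     ┃Mo T┃The process validates ░┃1 user group 
     ┃    ┃                      ░┃1 user group 
     ┃ 7* ┃                      ░┃1 user group 
     ┃14 1┃Each component impleme░┃1 user group 
     ┃21 2┃The system validates i░┃1 user group 
     ┃28  ┃                      ░┃             
     ┃    ┃Error handling coordin░┃             
     ┗━━━━┃                      ▼┃             
          ┗━━━━━━━━━━━━━━━━━━━━━━━┛             
                      ┃                         
                      ┃                         
                      ┃                         
                      ┗━━━━━━━━━━━━━━━━━━━━━━━━━
                                                
                                                


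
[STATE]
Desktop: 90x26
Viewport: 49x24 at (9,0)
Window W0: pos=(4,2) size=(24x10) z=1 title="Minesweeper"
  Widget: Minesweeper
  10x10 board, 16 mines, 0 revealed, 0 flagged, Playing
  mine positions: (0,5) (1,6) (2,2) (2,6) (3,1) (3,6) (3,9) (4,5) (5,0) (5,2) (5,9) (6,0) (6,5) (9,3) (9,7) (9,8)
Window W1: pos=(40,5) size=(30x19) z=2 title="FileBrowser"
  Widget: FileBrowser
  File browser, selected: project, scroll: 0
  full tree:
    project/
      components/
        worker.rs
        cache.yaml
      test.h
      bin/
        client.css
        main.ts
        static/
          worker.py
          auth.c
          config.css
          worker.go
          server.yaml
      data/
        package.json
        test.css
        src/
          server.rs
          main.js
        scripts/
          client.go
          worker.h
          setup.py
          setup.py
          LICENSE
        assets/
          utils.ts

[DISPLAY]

                                                 
                                                 
━━━━━━━━━━━━━━━━━━┓                              
esweeper          ┃                              
──────────────────┨                              
■■■■■■            ┃            ┏━━━━━━━━━━━━━━━━━
■■■■■■            ┃            ┃ FileBrowser     
■■■■■■            ┃            ┠─────────────────
■■■■■■            ┃            ┃> [-] project/   
■■■■■■            ┃            ┃    [+] component
■■■■■■            ┃            ┃    test.h       
━━━━━━━━━━━━━━━━━━┛            ┃    [+] bin/     
                               ┃    [+] data/    
                               ┃                 
                               ┃                 
                               ┃                 
                               ┃                 
                               ┃                 
                               ┃                 
                               ┃                 
                               ┃                 
                               ┃                 
                               ┃                 
                               ┗━━━━━━━━━━━━━━━━━


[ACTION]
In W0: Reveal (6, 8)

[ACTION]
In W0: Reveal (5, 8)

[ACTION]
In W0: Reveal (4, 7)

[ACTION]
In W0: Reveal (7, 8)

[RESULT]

                                                 
                                                 
━━━━━━━━━━━━━━━━━━┓                              
esweeper          ┃                              
──────────────────┨                              
■■■■■■            ┃            ┏━━━━━━━━━━━━━━━━━
■■■■■■            ┃            ┃ FileBrowser     
■■■■■■            ┃            ┠─────────────────
■■■■■■            ┃            ┃> [-] project/   
■■212■            ┃            ┃    [+] component
■■2 1■            ┃            ┃    test.h       
━━━━━━━━━━━━━━━━━━┛            ┃    [+] bin/     
                               ┃    [+] data/    
                               ┃                 
                               ┃                 
                               ┃                 
                               ┃                 
                               ┃                 
                               ┃                 
                               ┃                 
                               ┃                 
                               ┃                 
                               ┃                 
                               ┗━━━━━━━━━━━━━━━━━


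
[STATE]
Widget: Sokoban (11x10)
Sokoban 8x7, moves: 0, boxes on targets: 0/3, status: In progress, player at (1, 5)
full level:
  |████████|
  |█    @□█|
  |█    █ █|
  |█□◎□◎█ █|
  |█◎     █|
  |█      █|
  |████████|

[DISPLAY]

████████   
█    @□█   
█    █ █   
█□◎□◎█ █   
█◎     █   
█      █   
████████   
Moves: 0  0
           
           


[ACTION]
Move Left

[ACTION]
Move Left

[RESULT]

████████   
█  @  □█   
█    █ █   
█□◎□◎█ █   
█◎     █   
█      █   
████████   
Moves: 2  0
           
           


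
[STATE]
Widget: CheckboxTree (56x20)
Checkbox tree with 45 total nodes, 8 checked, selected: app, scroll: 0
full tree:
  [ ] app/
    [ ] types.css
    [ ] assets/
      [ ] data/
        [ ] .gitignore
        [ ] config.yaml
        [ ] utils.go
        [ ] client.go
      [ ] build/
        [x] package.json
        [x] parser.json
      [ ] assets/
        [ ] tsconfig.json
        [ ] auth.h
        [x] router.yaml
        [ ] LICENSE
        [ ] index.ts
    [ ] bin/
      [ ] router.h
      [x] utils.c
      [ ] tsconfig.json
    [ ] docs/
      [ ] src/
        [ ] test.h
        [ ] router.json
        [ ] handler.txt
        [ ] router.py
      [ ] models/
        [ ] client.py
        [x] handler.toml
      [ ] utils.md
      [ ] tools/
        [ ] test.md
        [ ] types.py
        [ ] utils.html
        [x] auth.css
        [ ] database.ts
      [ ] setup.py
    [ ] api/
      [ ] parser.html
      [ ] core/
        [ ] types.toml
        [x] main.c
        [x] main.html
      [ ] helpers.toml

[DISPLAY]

>[-] app/                                               
   [ ] types.css                                        
   [-] assets/                                          
     [ ] data/                                          
       [ ] .gitignore                                   
       [ ] config.yaml                                  
       [ ] utils.go                                     
       [ ] client.go                                    
     [x] build/                                         
       [x] package.json                                 
       [x] parser.json                                  
     [-] assets/                                        
       [ ] tsconfig.json                                
       [ ] auth.h                                       
       [x] router.yaml                                  
       [ ] LICENSE                                      
       [ ] index.ts                                     
   [-] bin/                                             
     [ ] router.h                                       
     [x] utils.c                                        


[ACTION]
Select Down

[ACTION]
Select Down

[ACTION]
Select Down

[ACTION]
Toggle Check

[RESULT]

 [-] app/                                               
   [ ] types.css                                        
   [-] assets/                                          
>    [x] data/                                          
       [x] .gitignore                                   
       [x] config.yaml                                  
       [x] utils.go                                     
       [x] client.go                                    
     [x] build/                                         
       [x] package.json                                 
       [x] parser.json                                  
     [-] assets/                                        
       [ ] tsconfig.json                                
       [ ] auth.h                                       
       [x] router.yaml                                  
       [ ] LICENSE                                      
       [ ] index.ts                                     
   [-] bin/                                             
     [ ] router.h                                       
     [x] utils.c                                        


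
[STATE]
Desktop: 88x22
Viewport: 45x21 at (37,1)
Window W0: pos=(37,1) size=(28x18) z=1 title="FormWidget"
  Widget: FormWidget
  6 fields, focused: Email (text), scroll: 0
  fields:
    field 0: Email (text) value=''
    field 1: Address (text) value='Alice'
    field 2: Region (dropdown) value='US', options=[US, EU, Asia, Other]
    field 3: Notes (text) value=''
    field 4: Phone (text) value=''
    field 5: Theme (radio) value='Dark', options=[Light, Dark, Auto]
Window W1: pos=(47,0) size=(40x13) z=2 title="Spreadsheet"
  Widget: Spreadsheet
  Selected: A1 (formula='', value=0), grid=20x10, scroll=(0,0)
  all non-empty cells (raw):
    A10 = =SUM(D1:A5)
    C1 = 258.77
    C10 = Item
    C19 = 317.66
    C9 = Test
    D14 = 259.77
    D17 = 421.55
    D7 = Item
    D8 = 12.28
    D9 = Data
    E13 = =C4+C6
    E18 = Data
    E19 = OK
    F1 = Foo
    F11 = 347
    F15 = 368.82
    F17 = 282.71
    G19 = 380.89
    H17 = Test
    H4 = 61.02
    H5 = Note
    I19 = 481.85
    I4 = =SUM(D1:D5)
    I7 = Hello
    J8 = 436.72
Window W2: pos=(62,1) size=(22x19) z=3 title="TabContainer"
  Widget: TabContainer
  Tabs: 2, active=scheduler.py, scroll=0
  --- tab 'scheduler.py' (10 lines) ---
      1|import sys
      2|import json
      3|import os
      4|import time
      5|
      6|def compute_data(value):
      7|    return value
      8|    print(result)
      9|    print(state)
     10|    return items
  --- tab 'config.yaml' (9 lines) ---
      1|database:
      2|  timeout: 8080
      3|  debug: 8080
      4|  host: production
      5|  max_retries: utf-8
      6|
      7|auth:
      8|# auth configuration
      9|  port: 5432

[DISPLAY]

┏━━━━━━━━━┃ Spreadsheet  ┏━━━━━━━━━━━━━━━━━━━
┃ FormWidg┠──────────────┃ TabContainer      
┠─────────┃A1:           ┠───────────────────
┃> Email: ┃       A      ┃[scheduler.py]│ con
┃  Address┃--------------┃───────────────────
┃  Region:┃  1      [0]  ┃import sys         
┃  Notes: ┃  2        0  ┃import json        
┃  Phone: ┃  3        0  ┃import os          
┃  Theme: ┃  4        0  ┃import time        
┃         ┃  5        0  ┃                   
┃         ┃  6        0  ┃def compute_data(va
┃         ┗━━━━━━━━━━━━━━┃    return value   
┃                        ┃    print(result)  
┃                        ┃    print(state)   
┃                        ┃    return items   
┃                        ┃                   
┃                        ┃                   
┗━━━━━━━━━━━━━━━━━━━━━━━━┃                   
                         ┗━━━━━━━━━━━━━━━━━━━
                                             
                                             


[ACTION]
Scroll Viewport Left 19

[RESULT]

                   ┏━━━━━━━━━┃ Spreadsheet  ┏
                   ┃ FormWidg┠──────────────┃
                   ┠─────────┃A1:           ┠
                   ┃> Email: ┃       A      ┃
                   ┃  Address┃--------------┃
                   ┃  Region:┃  1      [0]  ┃
                   ┃  Notes: ┃  2        0  ┃
                   ┃  Phone: ┃  3        0  ┃
                   ┃  Theme: ┃  4        0  ┃
                   ┃         ┃  5        0  ┃
                   ┃         ┃  6        0  ┃
                   ┃         ┗━━━━━━━━━━━━━━┃
                   ┃                        ┃
                   ┃                        ┃
                   ┃                        ┃
                   ┃                        ┃
                   ┃                        ┃
                   ┗━━━━━━━━━━━━━━━━━━━━━━━━┃
                                            ┗
                                             
                                             


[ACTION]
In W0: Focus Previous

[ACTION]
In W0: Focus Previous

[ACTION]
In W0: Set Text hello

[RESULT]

                   ┏━━━━━━━━━┃ Spreadsheet  ┏
                   ┃ FormWidg┠──────────────┃
                   ┠─────────┃A1:           ┠
                   ┃  Email: ┃       A      ┃
                   ┃  Address┃--------------┃
                   ┃  Region:┃  1      [0]  ┃
                   ┃  Notes: ┃  2        0  ┃
                   ┃> Phone: ┃  3        0  ┃
                   ┃  Theme: ┃  4        0  ┃
                   ┃         ┃  5        0  ┃
                   ┃         ┃  6        0  ┃
                   ┃         ┗━━━━━━━━━━━━━━┃
                   ┃                        ┃
                   ┃                        ┃
                   ┃                        ┃
                   ┃                        ┃
                   ┃                        ┃
                   ┗━━━━━━━━━━━━━━━━━━━━━━━━┃
                                            ┗
                                             
                                             


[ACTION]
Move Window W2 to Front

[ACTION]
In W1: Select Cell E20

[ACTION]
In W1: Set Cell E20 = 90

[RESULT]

                   ┏━━━━━━━━━┃ Spreadsheet  ┏
                   ┃ FormWidg┠──────────────┃
                   ┠─────────┃E20: 90       ┠
                   ┃  Email: ┃       A      ┃
                   ┃  Address┃--------------┃
                   ┃  Region:┃  1        0  ┃
                   ┃  Notes: ┃  2        0  ┃
                   ┃> Phone: ┃  3        0  ┃
                   ┃  Theme: ┃  4        0  ┃
                   ┃         ┃  5        0  ┃
                   ┃         ┃  6        0  ┃
                   ┃         ┗━━━━━━━━━━━━━━┃
                   ┃                        ┃
                   ┃                        ┃
                   ┃                        ┃
                   ┃                        ┃
                   ┃                        ┃
                   ┗━━━━━━━━━━━━━━━━━━━━━━━━┃
                                            ┗
                                             
                                             
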